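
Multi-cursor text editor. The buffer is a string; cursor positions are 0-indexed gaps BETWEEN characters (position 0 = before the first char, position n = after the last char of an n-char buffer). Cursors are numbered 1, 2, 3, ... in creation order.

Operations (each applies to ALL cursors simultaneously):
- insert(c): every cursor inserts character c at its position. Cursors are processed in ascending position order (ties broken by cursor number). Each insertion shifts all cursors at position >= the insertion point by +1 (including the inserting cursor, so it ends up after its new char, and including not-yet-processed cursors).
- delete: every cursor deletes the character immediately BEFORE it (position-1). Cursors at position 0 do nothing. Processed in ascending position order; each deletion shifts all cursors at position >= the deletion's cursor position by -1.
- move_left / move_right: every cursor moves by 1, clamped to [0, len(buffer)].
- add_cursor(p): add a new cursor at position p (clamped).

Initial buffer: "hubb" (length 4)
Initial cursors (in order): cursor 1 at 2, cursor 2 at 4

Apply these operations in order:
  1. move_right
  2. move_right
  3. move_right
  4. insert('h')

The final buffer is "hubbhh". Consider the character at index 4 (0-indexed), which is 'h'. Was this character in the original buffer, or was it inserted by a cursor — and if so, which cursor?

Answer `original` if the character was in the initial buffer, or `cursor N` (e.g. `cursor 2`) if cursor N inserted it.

After op 1 (move_right): buffer="hubb" (len 4), cursors c1@3 c2@4, authorship ....
After op 2 (move_right): buffer="hubb" (len 4), cursors c1@4 c2@4, authorship ....
After op 3 (move_right): buffer="hubb" (len 4), cursors c1@4 c2@4, authorship ....
After op 4 (insert('h')): buffer="hubbhh" (len 6), cursors c1@6 c2@6, authorship ....12
Authorship (.=original, N=cursor N): . . . . 1 2
Index 4: author = 1

Answer: cursor 1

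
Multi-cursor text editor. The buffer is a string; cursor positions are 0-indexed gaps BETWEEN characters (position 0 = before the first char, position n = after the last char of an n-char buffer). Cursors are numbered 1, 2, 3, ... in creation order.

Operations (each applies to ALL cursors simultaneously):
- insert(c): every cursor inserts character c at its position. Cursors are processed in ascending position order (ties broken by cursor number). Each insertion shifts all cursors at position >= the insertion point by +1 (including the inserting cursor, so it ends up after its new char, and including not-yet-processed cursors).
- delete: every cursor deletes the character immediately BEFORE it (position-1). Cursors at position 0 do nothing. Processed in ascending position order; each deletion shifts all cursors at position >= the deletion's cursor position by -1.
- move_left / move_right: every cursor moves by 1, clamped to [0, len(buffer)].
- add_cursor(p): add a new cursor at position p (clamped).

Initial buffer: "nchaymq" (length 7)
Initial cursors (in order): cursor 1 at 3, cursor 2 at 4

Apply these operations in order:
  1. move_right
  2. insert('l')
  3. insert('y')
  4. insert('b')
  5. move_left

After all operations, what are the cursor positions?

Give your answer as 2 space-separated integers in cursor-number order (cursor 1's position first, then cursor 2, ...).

After op 1 (move_right): buffer="nchaymq" (len 7), cursors c1@4 c2@5, authorship .......
After op 2 (insert('l')): buffer="nchalylmq" (len 9), cursors c1@5 c2@7, authorship ....1.2..
After op 3 (insert('y')): buffer="nchalyylymq" (len 11), cursors c1@6 c2@9, authorship ....11.22..
After op 4 (insert('b')): buffer="nchalybylybmq" (len 13), cursors c1@7 c2@11, authorship ....111.222..
After op 5 (move_left): buffer="nchalybylybmq" (len 13), cursors c1@6 c2@10, authorship ....111.222..

Answer: 6 10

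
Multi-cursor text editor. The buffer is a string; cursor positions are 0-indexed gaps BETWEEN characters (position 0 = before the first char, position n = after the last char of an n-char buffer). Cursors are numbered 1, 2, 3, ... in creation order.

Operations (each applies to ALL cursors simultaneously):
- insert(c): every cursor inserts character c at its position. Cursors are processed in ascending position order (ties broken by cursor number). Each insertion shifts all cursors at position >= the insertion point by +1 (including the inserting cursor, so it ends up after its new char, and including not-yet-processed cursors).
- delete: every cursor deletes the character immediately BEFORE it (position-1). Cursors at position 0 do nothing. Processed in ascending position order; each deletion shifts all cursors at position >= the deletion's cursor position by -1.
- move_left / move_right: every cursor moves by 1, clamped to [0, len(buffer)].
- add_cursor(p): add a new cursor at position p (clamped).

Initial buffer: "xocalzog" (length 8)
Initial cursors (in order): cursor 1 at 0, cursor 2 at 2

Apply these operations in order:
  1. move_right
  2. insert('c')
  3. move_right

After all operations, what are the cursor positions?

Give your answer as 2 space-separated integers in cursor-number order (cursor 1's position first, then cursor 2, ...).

After op 1 (move_right): buffer="xocalzog" (len 8), cursors c1@1 c2@3, authorship ........
After op 2 (insert('c')): buffer="xcoccalzog" (len 10), cursors c1@2 c2@5, authorship .1..2.....
After op 3 (move_right): buffer="xcoccalzog" (len 10), cursors c1@3 c2@6, authorship .1..2.....

Answer: 3 6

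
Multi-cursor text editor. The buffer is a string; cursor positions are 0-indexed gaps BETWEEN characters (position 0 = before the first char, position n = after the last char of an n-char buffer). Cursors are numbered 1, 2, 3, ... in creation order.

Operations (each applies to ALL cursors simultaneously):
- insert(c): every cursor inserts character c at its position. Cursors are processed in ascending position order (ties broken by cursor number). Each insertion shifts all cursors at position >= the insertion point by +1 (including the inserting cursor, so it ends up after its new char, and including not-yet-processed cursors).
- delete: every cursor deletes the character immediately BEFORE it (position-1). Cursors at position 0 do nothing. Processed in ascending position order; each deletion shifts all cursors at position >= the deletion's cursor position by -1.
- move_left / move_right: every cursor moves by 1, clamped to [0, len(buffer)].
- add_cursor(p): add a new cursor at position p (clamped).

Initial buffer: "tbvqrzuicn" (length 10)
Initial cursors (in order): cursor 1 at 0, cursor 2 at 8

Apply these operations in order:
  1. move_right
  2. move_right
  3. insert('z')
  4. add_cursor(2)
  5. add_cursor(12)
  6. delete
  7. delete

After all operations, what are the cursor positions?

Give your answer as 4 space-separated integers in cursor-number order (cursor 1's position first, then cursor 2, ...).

Answer: 0 5 0 5

Derivation:
After op 1 (move_right): buffer="tbvqrzuicn" (len 10), cursors c1@1 c2@9, authorship ..........
After op 2 (move_right): buffer="tbvqrzuicn" (len 10), cursors c1@2 c2@10, authorship ..........
After op 3 (insert('z')): buffer="tbzvqrzuicnz" (len 12), cursors c1@3 c2@12, authorship ..1........2
After op 4 (add_cursor(2)): buffer="tbzvqrzuicnz" (len 12), cursors c3@2 c1@3 c2@12, authorship ..1........2
After op 5 (add_cursor(12)): buffer="tbzvqrzuicnz" (len 12), cursors c3@2 c1@3 c2@12 c4@12, authorship ..1........2
After op 6 (delete): buffer="tvqrzuic" (len 8), cursors c1@1 c3@1 c2@8 c4@8, authorship ........
After op 7 (delete): buffer="vqrzu" (len 5), cursors c1@0 c3@0 c2@5 c4@5, authorship .....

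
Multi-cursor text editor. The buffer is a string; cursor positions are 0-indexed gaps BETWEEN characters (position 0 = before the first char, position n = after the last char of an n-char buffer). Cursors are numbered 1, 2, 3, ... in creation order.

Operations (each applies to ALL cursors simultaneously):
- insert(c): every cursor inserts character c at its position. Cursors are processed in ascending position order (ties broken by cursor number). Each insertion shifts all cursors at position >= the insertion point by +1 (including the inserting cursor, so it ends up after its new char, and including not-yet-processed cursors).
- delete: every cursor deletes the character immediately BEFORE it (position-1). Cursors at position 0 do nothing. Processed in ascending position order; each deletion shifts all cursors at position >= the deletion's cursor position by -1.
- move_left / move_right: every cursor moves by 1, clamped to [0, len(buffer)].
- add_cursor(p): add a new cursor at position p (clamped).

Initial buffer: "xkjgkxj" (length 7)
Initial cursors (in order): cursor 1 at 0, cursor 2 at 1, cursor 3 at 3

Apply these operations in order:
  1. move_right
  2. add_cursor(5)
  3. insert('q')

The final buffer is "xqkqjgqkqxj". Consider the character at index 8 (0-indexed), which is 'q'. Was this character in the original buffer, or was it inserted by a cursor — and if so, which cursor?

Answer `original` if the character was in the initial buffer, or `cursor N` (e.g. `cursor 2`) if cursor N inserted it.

Answer: cursor 4

Derivation:
After op 1 (move_right): buffer="xkjgkxj" (len 7), cursors c1@1 c2@2 c3@4, authorship .......
After op 2 (add_cursor(5)): buffer="xkjgkxj" (len 7), cursors c1@1 c2@2 c3@4 c4@5, authorship .......
After op 3 (insert('q')): buffer="xqkqjgqkqxj" (len 11), cursors c1@2 c2@4 c3@7 c4@9, authorship .1.2..3.4..
Authorship (.=original, N=cursor N): . 1 . 2 . . 3 . 4 . .
Index 8: author = 4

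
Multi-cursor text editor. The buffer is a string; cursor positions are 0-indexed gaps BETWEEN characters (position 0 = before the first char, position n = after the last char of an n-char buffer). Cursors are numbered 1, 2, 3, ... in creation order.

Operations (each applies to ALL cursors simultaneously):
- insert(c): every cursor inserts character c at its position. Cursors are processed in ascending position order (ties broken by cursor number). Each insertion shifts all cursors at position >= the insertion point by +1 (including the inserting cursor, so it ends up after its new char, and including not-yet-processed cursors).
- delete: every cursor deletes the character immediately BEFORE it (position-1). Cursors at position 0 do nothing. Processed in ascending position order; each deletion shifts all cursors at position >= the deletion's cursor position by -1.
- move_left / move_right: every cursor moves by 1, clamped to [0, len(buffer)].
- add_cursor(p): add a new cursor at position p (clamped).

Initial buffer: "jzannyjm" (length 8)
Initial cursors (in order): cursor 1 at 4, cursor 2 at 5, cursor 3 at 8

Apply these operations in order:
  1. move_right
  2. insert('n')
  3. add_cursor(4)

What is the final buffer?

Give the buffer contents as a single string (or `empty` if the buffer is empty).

After op 1 (move_right): buffer="jzannyjm" (len 8), cursors c1@5 c2@6 c3@8, authorship ........
After op 2 (insert('n')): buffer="jzannnynjmn" (len 11), cursors c1@6 c2@8 c3@11, authorship .....1.2..3
After op 3 (add_cursor(4)): buffer="jzannnynjmn" (len 11), cursors c4@4 c1@6 c2@8 c3@11, authorship .....1.2..3

Answer: jzannnynjmn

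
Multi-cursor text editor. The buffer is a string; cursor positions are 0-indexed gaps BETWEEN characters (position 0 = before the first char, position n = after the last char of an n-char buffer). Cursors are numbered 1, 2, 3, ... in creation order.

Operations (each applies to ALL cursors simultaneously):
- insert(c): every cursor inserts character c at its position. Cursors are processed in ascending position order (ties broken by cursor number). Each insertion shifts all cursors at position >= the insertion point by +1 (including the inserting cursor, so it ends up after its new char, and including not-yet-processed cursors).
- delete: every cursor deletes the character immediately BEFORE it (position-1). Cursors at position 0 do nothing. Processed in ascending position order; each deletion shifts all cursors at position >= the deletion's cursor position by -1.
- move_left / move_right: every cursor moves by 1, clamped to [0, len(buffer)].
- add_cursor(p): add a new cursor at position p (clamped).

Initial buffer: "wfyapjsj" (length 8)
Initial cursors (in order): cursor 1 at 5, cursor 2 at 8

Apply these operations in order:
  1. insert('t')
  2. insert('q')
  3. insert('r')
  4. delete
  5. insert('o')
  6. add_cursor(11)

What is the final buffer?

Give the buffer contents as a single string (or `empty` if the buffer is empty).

Answer: wfyaptqojsjtqo

Derivation:
After op 1 (insert('t')): buffer="wfyaptjsjt" (len 10), cursors c1@6 c2@10, authorship .....1...2
After op 2 (insert('q')): buffer="wfyaptqjsjtq" (len 12), cursors c1@7 c2@12, authorship .....11...22
After op 3 (insert('r')): buffer="wfyaptqrjsjtqr" (len 14), cursors c1@8 c2@14, authorship .....111...222
After op 4 (delete): buffer="wfyaptqjsjtq" (len 12), cursors c1@7 c2@12, authorship .....11...22
After op 5 (insert('o')): buffer="wfyaptqojsjtqo" (len 14), cursors c1@8 c2@14, authorship .....111...222
After op 6 (add_cursor(11)): buffer="wfyaptqojsjtqo" (len 14), cursors c1@8 c3@11 c2@14, authorship .....111...222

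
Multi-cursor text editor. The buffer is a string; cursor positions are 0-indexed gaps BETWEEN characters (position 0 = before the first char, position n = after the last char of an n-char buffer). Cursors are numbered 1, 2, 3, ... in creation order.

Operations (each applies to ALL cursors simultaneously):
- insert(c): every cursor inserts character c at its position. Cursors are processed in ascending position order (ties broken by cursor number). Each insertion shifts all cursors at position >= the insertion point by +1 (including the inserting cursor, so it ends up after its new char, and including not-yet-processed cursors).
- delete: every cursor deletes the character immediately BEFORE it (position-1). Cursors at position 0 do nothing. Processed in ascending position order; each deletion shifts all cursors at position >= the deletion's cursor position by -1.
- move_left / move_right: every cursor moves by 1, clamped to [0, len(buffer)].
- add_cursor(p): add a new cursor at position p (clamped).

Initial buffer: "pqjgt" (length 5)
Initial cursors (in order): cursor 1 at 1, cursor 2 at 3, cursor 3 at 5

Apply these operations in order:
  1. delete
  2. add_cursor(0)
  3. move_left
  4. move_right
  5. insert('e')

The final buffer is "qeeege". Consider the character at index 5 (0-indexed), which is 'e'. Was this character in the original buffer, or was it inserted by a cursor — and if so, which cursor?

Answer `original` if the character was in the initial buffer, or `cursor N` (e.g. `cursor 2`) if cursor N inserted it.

Answer: cursor 3

Derivation:
After op 1 (delete): buffer="qg" (len 2), cursors c1@0 c2@1 c3@2, authorship ..
After op 2 (add_cursor(0)): buffer="qg" (len 2), cursors c1@0 c4@0 c2@1 c3@2, authorship ..
After op 3 (move_left): buffer="qg" (len 2), cursors c1@0 c2@0 c4@0 c3@1, authorship ..
After op 4 (move_right): buffer="qg" (len 2), cursors c1@1 c2@1 c4@1 c3@2, authorship ..
After op 5 (insert('e')): buffer="qeeege" (len 6), cursors c1@4 c2@4 c4@4 c3@6, authorship .124.3
Authorship (.=original, N=cursor N): . 1 2 4 . 3
Index 5: author = 3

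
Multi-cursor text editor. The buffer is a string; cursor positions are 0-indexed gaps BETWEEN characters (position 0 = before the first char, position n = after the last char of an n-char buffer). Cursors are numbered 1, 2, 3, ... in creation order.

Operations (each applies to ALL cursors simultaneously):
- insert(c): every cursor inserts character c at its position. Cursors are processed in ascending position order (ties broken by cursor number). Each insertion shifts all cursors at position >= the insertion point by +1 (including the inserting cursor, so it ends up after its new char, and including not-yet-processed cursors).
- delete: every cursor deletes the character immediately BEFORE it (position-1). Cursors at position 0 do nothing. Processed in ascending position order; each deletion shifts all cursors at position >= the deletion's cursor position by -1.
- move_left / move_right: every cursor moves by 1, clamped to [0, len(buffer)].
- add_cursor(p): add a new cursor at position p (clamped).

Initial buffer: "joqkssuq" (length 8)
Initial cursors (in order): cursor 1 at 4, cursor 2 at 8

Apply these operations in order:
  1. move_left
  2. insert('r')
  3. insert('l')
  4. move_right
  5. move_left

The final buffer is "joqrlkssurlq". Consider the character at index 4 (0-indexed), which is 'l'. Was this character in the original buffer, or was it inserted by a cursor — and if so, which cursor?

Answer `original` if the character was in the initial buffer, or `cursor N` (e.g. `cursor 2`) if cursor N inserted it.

Answer: cursor 1

Derivation:
After op 1 (move_left): buffer="joqkssuq" (len 8), cursors c1@3 c2@7, authorship ........
After op 2 (insert('r')): buffer="joqrkssurq" (len 10), cursors c1@4 c2@9, authorship ...1....2.
After op 3 (insert('l')): buffer="joqrlkssurlq" (len 12), cursors c1@5 c2@11, authorship ...11....22.
After op 4 (move_right): buffer="joqrlkssurlq" (len 12), cursors c1@6 c2@12, authorship ...11....22.
After op 5 (move_left): buffer="joqrlkssurlq" (len 12), cursors c1@5 c2@11, authorship ...11....22.
Authorship (.=original, N=cursor N): . . . 1 1 . . . . 2 2 .
Index 4: author = 1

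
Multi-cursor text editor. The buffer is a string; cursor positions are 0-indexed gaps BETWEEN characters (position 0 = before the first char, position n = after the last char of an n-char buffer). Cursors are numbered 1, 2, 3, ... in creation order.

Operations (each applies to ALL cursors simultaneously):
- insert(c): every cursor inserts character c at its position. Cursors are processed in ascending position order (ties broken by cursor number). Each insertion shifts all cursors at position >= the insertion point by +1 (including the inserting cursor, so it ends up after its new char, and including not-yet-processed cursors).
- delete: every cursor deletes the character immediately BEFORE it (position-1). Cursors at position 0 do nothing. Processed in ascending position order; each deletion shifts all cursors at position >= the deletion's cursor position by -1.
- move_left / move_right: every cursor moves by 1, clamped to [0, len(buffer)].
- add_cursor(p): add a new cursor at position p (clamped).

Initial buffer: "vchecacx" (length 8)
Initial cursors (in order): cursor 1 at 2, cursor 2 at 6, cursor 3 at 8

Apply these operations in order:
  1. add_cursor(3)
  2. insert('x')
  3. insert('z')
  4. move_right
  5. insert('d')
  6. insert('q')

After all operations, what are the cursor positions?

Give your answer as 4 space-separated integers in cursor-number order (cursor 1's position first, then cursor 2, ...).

Answer: 7 19 24 12

Derivation:
After op 1 (add_cursor(3)): buffer="vchecacx" (len 8), cursors c1@2 c4@3 c2@6 c3@8, authorship ........
After op 2 (insert('x')): buffer="vcxhxecaxcxx" (len 12), cursors c1@3 c4@5 c2@9 c3@12, authorship ..1.4...2..3
After op 3 (insert('z')): buffer="vcxzhxzecaxzcxxz" (len 16), cursors c1@4 c4@7 c2@12 c3@16, authorship ..11.44...22..33
After op 4 (move_right): buffer="vcxzhxzecaxzcxxz" (len 16), cursors c1@5 c4@8 c2@13 c3@16, authorship ..11.44...22..33
After op 5 (insert('d')): buffer="vcxzhdxzedcaxzcdxxzd" (len 20), cursors c1@6 c4@10 c2@16 c3@20, authorship ..11.144.4..22.2.333
After op 6 (insert('q')): buffer="vcxzhdqxzedqcaxzcdqxxzdq" (len 24), cursors c1@7 c4@12 c2@19 c3@24, authorship ..11.1144.44..22.22.3333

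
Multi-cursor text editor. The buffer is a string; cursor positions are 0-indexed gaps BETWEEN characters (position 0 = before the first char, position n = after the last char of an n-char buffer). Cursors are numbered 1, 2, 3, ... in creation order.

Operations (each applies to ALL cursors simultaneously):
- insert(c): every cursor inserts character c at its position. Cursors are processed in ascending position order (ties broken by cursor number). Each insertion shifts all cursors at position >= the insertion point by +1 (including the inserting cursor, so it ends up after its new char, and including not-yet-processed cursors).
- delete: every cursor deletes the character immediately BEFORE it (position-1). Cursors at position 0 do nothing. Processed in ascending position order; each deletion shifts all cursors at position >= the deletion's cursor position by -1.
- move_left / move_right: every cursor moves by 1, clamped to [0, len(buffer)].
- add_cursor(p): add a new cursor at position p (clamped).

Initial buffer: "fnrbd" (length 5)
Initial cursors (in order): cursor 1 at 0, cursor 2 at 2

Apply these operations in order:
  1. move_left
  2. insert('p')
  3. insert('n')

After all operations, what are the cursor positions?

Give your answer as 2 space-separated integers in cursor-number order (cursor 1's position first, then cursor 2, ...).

After op 1 (move_left): buffer="fnrbd" (len 5), cursors c1@0 c2@1, authorship .....
After op 2 (insert('p')): buffer="pfpnrbd" (len 7), cursors c1@1 c2@3, authorship 1.2....
After op 3 (insert('n')): buffer="pnfpnnrbd" (len 9), cursors c1@2 c2@5, authorship 11.22....

Answer: 2 5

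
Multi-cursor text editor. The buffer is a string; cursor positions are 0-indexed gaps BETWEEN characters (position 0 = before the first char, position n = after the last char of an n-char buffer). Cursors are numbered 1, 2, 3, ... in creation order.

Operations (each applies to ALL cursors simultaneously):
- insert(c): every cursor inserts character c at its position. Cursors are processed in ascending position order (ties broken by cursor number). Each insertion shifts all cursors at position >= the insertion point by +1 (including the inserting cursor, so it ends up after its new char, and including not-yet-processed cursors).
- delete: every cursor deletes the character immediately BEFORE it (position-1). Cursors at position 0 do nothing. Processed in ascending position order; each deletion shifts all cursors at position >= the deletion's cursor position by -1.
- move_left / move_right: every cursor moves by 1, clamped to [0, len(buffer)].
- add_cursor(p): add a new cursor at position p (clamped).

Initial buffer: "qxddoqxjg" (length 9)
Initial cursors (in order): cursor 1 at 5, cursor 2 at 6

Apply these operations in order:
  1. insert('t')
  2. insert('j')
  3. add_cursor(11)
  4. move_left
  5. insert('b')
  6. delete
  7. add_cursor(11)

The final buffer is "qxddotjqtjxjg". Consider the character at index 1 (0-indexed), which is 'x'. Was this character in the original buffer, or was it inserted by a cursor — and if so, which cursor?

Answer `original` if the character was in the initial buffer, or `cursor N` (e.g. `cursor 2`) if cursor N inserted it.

After op 1 (insert('t')): buffer="qxddotqtxjg" (len 11), cursors c1@6 c2@8, authorship .....1.2...
After op 2 (insert('j')): buffer="qxddotjqtjxjg" (len 13), cursors c1@7 c2@10, authorship .....11.22...
After op 3 (add_cursor(11)): buffer="qxddotjqtjxjg" (len 13), cursors c1@7 c2@10 c3@11, authorship .....11.22...
After op 4 (move_left): buffer="qxddotjqtjxjg" (len 13), cursors c1@6 c2@9 c3@10, authorship .....11.22...
After op 5 (insert('b')): buffer="qxddotbjqtbjbxjg" (len 16), cursors c1@7 c2@11 c3@13, authorship .....111.2223...
After op 6 (delete): buffer="qxddotjqtjxjg" (len 13), cursors c1@6 c2@9 c3@10, authorship .....11.22...
After op 7 (add_cursor(11)): buffer="qxddotjqtjxjg" (len 13), cursors c1@6 c2@9 c3@10 c4@11, authorship .....11.22...
Authorship (.=original, N=cursor N): . . . . . 1 1 . 2 2 . . .
Index 1: author = original

Answer: original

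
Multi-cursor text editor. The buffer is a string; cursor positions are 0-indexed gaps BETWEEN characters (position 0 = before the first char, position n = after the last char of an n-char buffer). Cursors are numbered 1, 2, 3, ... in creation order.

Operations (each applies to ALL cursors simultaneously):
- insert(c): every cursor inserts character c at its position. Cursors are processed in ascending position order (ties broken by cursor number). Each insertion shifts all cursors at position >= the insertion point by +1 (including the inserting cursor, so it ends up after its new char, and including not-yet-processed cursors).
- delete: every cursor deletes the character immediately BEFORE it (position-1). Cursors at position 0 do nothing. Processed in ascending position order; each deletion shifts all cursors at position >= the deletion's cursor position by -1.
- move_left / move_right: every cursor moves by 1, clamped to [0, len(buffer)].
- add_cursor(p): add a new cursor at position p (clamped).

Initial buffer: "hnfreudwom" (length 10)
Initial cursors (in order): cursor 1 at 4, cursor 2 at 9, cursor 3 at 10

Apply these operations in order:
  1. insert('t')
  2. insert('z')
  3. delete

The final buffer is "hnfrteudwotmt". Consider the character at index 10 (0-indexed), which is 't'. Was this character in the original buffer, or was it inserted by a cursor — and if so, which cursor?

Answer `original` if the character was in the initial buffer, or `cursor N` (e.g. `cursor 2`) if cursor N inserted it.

After op 1 (insert('t')): buffer="hnfrteudwotmt" (len 13), cursors c1@5 c2@11 c3@13, authorship ....1.....2.3
After op 2 (insert('z')): buffer="hnfrtzeudwotzmtz" (len 16), cursors c1@6 c2@13 c3@16, authorship ....11.....22.33
After op 3 (delete): buffer="hnfrteudwotmt" (len 13), cursors c1@5 c2@11 c3@13, authorship ....1.....2.3
Authorship (.=original, N=cursor N): . . . . 1 . . . . . 2 . 3
Index 10: author = 2

Answer: cursor 2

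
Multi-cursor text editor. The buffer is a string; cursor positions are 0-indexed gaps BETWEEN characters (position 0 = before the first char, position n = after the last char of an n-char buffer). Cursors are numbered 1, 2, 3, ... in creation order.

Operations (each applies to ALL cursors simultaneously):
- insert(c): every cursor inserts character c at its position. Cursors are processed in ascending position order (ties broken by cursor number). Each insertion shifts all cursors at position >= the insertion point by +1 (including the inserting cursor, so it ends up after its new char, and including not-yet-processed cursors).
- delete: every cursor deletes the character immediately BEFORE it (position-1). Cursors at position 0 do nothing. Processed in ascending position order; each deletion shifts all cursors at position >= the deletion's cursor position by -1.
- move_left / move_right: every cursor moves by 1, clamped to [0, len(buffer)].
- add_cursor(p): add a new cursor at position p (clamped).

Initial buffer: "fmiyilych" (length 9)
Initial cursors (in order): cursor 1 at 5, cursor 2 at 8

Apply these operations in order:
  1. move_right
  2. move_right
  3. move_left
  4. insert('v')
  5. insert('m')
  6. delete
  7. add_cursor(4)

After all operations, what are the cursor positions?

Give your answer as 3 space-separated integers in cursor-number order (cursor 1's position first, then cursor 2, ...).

After op 1 (move_right): buffer="fmiyilych" (len 9), cursors c1@6 c2@9, authorship .........
After op 2 (move_right): buffer="fmiyilych" (len 9), cursors c1@7 c2@9, authorship .........
After op 3 (move_left): buffer="fmiyilych" (len 9), cursors c1@6 c2@8, authorship .........
After op 4 (insert('v')): buffer="fmiyilvycvh" (len 11), cursors c1@7 c2@10, authorship ......1..2.
After op 5 (insert('m')): buffer="fmiyilvmycvmh" (len 13), cursors c1@8 c2@12, authorship ......11..22.
After op 6 (delete): buffer="fmiyilvycvh" (len 11), cursors c1@7 c2@10, authorship ......1..2.
After op 7 (add_cursor(4)): buffer="fmiyilvycvh" (len 11), cursors c3@4 c1@7 c2@10, authorship ......1..2.

Answer: 7 10 4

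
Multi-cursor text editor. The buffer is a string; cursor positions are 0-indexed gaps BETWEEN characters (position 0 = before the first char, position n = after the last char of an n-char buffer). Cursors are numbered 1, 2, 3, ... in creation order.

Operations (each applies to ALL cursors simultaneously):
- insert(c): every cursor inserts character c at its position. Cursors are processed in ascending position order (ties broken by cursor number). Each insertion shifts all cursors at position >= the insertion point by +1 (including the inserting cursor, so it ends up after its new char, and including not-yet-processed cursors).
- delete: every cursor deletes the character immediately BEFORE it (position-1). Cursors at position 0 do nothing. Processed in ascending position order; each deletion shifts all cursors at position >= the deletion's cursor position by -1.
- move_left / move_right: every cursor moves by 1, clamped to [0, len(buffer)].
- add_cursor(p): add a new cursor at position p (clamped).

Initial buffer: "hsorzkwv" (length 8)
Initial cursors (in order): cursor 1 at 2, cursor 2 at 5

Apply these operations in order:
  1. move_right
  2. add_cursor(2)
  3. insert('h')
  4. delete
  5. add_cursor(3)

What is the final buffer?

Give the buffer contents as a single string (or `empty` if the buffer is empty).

Answer: hsorzkwv

Derivation:
After op 1 (move_right): buffer="hsorzkwv" (len 8), cursors c1@3 c2@6, authorship ........
After op 2 (add_cursor(2)): buffer="hsorzkwv" (len 8), cursors c3@2 c1@3 c2@6, authorship ........
After op 3 (insert('h')): buffer="hshohrzkhwv" (len 11), cursors c3@3 c1@5 c2@9, authorship ..3.1...2..
After op 4 (delete): buffer="hsorzkwv" (len 8), cursors c3@2 c1@3 c2@6, authorship ........
After op 5 (add_cursor(3)): buffer="hsorzkwv" (len 8), cursors c3@2 c1@3 c4@3 c2@6, authorship ........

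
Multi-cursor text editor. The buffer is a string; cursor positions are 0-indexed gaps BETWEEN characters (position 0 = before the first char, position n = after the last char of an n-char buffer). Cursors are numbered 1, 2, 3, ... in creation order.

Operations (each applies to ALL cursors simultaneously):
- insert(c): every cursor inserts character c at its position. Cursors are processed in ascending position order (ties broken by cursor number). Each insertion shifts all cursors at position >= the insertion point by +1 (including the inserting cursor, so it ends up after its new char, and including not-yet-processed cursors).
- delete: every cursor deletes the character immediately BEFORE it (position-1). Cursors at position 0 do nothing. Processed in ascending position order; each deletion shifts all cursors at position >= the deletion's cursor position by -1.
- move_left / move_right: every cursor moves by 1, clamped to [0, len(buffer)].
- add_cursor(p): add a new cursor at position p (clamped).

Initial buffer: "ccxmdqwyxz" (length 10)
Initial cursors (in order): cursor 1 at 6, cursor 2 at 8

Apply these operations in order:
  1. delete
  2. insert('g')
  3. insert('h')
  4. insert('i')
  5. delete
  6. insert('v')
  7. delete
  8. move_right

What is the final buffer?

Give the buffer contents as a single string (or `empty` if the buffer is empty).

Answer: ccxmdghwghxz

Derivation:
After op 1 (delete): buffer="ccxmdwxz" (len 8), cursors c1@5 c2@6, authorship ........
After op 2 (insert('g')): buffer="ccxmdgwgxz" (len 10), cursors c1@6 c2@8, authorship .....1.2..
After op 3 (insert('h')): buffer="ccxmdghwghxz" (len 12), cursors c1@7 c2@10, authorship .....11.22..
After op 4 (insert('i')): buffer="ccxmdghiwghixz" (len 14), cursors c1@8 c2@12, authorship .....111.222..
After op 5 (delete): buffer="ccxmdghwghxz" (len 12), cursors c1@7 c2@10, authorship .....11.22..
After op 6 (insert('v')): buffer="ccxmdghvwghvxz" (len 14), cursors c1@8 c2@12, authorship .....111.222..
After op 7 (delete): buffer="ccxmdghwghxz" (len 12), cursors c1@7 c2@10, authorship .....11.22..
After op 8 (move_right): buffer="ccxmdghwghxz" (len 12), cursors c1@8 c2@11, authorship .....11.22..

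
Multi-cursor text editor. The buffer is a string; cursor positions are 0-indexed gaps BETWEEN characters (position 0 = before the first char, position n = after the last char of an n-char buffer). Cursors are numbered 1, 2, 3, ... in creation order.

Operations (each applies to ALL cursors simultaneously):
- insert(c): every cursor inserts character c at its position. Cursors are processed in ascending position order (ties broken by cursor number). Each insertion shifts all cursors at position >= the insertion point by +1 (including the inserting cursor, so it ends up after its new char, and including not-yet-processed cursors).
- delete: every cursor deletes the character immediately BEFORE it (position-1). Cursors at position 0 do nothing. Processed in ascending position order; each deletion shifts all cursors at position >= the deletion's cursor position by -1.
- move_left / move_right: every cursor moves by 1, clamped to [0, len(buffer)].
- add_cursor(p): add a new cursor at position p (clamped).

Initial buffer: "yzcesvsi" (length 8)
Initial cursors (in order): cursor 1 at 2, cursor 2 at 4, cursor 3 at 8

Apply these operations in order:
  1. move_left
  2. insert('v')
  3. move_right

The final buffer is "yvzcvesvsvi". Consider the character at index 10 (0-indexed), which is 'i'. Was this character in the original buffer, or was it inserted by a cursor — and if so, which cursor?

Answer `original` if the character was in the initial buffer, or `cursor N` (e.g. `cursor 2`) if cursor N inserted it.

Answer: original

Derivation:
After op 1 (move_left): buffer="yzcesvsi" (len 8), cursors c1@1 c2@3 c3@7, authorship ........
After op 2 (insert('v')): buffer="yvzcvesvsvi" (len 11), cursors c1@2 c2@5 c3@10, authorship .1..2....3.
After op 3 (move_right): buffer="yvzcvesvsvi" (len 11), cursors c1@3 c2@6 c3@11, authorship .1..2....3.
Authorship (.=original, N=cursor N): . 1 . . 2 . . . . 3 .
Index 10: author = original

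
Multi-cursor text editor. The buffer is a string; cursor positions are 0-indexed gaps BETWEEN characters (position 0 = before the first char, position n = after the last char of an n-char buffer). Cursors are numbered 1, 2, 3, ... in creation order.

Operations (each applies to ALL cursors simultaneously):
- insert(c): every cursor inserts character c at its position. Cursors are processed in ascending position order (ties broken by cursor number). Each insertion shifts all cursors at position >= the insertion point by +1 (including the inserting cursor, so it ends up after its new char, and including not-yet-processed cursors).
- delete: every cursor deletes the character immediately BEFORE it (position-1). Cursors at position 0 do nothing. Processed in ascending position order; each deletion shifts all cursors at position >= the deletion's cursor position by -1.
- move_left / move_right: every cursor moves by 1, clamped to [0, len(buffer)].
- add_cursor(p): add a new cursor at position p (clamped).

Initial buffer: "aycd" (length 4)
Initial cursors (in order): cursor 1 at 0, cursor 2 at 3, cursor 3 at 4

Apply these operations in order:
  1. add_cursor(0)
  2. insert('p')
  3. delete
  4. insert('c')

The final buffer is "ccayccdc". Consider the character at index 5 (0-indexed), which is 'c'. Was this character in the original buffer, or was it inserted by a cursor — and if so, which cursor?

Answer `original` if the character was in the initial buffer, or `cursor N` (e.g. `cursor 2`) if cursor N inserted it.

Answer: cursor 2

Derivation:
After op 1 (add_cursor(0)): buffer="aycd" (len 4), cursors c1@0 c4@0 c2@3 c3@4, authorship ....
After op 2 (insert('p')): buffer="ppaycpdp" (len 8), cursors c1@2 c4@2 c2@6 c3@8, authorship 14...2.3
After op 3 (delete): buffer="aycd" (len 4), cursors c1@0 c4@0 c2@3 c3@4, authorship ....
After op 4 (insert('c')): buffer="ccayccdc" (len 8), cursors c1@2 c4@2 c2@6 c3@8, authorship 14...2.3
Authorship (.=original, N=cursor N): 1 4 . . . 2 . 3
Index 5: author = 2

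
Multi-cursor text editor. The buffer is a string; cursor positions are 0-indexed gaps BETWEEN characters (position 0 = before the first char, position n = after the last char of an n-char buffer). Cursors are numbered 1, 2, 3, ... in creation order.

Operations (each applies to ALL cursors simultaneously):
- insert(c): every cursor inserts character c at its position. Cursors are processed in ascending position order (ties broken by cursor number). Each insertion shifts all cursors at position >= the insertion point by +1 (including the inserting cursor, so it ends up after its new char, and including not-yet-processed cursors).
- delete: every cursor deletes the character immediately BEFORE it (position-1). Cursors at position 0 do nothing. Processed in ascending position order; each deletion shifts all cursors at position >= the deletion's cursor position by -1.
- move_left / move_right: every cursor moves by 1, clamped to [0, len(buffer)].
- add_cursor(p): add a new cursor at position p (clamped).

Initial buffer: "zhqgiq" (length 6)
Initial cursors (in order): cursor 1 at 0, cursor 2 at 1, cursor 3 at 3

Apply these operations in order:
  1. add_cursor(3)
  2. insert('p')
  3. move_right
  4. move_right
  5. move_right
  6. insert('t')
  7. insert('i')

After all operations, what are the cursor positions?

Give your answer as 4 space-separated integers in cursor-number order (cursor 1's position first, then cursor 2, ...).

Answer: 6 10 18 18

Derivation:
After op 1 (add_cursor(3)): buffer="zhqgiq" (len 6), cursors c1@0 c2@1 c3@3 c4@3, authorship ......
After op 2 (insert('p')): buffer="pzphqppgiq" (len 10), cursors c1@1 c2@3 c3@7 c4@7, authorship 1.2..34...
After op 3 (move_right): buffer="pzphqppgiq" (len 10), cursors c1@2 c2@4 c3@8 c4@8, authorship 1.2..34...
After op 4 (move_right): buffer="pzphqppgiq" (len 10), cursors c1@3 c2@5 c3@9 c4@9, authorship 1.2..34...
After op 5 (move_right): buffer="pzphqppgiq" (len 10), cursors c1@4 c2@6 c3@10 c4@10, authorship 1.2..34...
After op 6 (insert('t')): buffer="pzphtqptpgiqtt" (len 14), cursors c1@5 c2@8 c3@14 c4@14, authorship 1.2.1.324...34
After op 7 (insert('i')): buffer="pzphtiqptipgiqttii" (len 18), cursors c1@6 c2@10 c3@18 c4@18, authorship 1.2.11.3224...3434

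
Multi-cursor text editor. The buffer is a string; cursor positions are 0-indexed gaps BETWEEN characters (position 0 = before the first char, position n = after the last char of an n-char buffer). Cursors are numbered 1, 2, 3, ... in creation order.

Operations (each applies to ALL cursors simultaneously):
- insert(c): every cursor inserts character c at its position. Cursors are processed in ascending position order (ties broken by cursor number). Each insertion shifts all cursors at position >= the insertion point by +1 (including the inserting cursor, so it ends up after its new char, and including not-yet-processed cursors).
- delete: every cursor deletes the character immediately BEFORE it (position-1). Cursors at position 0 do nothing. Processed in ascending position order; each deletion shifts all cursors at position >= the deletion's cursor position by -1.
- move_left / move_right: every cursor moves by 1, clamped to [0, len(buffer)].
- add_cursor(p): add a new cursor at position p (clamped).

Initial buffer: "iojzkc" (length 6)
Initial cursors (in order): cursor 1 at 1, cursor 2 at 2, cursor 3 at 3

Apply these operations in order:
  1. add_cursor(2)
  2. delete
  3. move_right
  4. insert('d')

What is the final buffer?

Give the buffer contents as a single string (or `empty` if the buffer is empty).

After op 1 (add_cursor(2)): buffer="iojzkc" (len 6), cursors c1@1 c2@2 c4@2 c3@3, authorship ......
After op 2 (delete): buffer="zkc" (len 3), cursors c1@0 c2@0 c3@0 c4@0, authorship ...
After op 3 (move_right): buffer="zkc" (len 3), cursors c1@1 c2@1 c3@1 c4@1, authorship ...
After op 4 (insert('d')): buffer="zddddkc" (len 7), cursors c1@5 c2@5 c3@5 c4@5, authorship .1234..

Answer: zddddkc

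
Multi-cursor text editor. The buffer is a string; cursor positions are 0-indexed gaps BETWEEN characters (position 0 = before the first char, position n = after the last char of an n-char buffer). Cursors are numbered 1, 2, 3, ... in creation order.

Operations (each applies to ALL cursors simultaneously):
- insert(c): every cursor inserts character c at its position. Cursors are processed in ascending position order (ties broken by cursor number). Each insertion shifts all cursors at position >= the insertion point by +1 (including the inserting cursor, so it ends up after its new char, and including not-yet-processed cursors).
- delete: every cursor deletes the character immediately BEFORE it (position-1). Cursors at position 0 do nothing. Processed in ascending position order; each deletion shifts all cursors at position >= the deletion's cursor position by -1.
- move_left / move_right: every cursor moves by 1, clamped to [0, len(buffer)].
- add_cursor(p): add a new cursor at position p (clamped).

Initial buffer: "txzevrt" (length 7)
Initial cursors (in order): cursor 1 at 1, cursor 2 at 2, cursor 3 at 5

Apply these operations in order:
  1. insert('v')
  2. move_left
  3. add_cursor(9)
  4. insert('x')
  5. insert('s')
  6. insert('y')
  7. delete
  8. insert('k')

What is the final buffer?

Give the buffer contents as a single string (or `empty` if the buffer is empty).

Answer: txskvxxskvzevxskvrxskt

Derivation:
After op 1 (insert('v')): buffer="tvxvzevvrt" (len 10), cursors c1@2 c2@4 c3@8, authorship .1.2...3..
After op 2 (move_left): buffer="tvxvzevvrt" (len 10), cursors c1@1 c2@3 c3@7, authorship .1.2...3..
After op 3 (add_cursor(9)): buffer="tvxvzevvrt" (len 10), cursors c1@1 c2@3 c3@7 c4@9, authorship .1.2...3..
After op 4 (insert('x')): buffer="txvxxvzevxvrxt" (len 14), cursors c1@2 c2@5 c3@10 c4@13, authorship .11.22...33.4.
After op 5 (insert('s')): buffer="txsvxxsvzevxsvrxst" (len 18), cursors c1@3 c2@7 c3@13 c4@17, authorship .111.222...333.44.
After op 6 (insert('y')): buffer="txsyvxxsyvzevxsyvrxsyt" (len 22), cursors c1@4 c2@9 c3@16 c4@21, authorship .1111.2222...3333.444.
After op 7 (delete): buffer="txsvxxsvzevxsvrxst" (len 18), cursors c1@3 c2@7 c3@13 c4@17, authorship .111.222...333.44.
After op 8 (insert('k')): buffer="txskvxxskvzevxskvrxskt" (len 22), cursors c1@4 c2@9 c3@16 c4@21, authorship .1111.2222...3333.444.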